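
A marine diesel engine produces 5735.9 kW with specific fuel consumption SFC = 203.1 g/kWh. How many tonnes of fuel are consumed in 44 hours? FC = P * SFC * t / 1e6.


Formula: FC (tonnes) = P * SFC * t / 1,000,000
Step 1 — P * SFC * t = 5735.9 * 203.1 * 44 = 51258296.76 g
Step 2 — FC (tonnes) = 51258296.76 / 1,000,000 ≈ 51.258 tonnes (5 s.f.)

51.258 tonnes


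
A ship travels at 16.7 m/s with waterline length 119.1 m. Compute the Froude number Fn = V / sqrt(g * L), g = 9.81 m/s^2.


Formula: Fn = V / sqrt(g * L)
Step 1 — g * L = 9.81 * 119.1 = 1168.371
Step 2 — sqrt(g * L) = sqrt(1168.371) = 34.181442
Step 3 — Fn = 16.7 / 34.181442 ≈ 0.48857 (5 s.f.)

0.48857


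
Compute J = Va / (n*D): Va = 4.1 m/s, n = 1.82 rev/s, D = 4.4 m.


Formula: J = Va / (n * D)
Step 1 — n * D = 1.82 * 4.4 = 8.008
Step 2 — J = 4.1 / 8.008 ≈ 0.51199 (5 s.f.)

0.51199


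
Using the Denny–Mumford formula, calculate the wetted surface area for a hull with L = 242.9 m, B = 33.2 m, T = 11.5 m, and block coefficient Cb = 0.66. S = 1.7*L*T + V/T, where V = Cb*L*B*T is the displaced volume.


Formula: S = 1.7*L*T + V/T with V = Cb*L*B*T, i.e. S = L * (1.7*T + Cb*B)
Step 1 — 1.7*T = 1.7 * 11.5 = 19.55 m
Step 2 — Cb*B = 0.66 * 33.2 = 21.912 m
Step 3 — 1.7*T + Cb*B = 19.55 + 21.912 = 41.462 m
Step 4 — S = 242.9 * 41.462 ≈ 10071 m^2 (5 s.f.)

10071 m^2


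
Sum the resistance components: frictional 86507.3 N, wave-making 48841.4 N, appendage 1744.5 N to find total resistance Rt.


Formula: Rt = Rf + Rw + Ra
Substituting: Rt = 86507.3 + 48841.4 + 1744.5
Result: Rt = 137093.2 N

137093.2 N


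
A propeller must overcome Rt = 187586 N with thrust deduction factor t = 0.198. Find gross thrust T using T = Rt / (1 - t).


Formula: T = Rt / (1 - t)
Step 1 — (1 - t) = 1 - 0.198 = 0.802
Step 2 — T = 187586 / 0.802 ≈ 233900 N (5 s.f.)

233900 N


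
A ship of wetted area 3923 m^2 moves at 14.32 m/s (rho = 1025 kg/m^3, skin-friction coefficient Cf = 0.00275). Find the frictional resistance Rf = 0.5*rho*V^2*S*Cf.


Formula: Rf = 0.5 * rho * V^2 * S * Cf
Step 1 — V^2 = 14.32^2 = 205.0624
Step 2 — 0.5 * rho * V^2 = 0.5 * 1025 * 205.0624 = 105094.48
Step 3 — Rf = 105094.48 * 3923 * 0.00275 ≈ 1133800 N (5 s.f.)

1133800 N


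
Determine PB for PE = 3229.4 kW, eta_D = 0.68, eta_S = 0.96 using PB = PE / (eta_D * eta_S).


Formula: PB = PE / (eta_D * eta_S)
Step 1 — combined efficiency = eta_D * eta_S = 0.68 * 0.96 = 0.6528
Step 2 — PB = 3229.4 / 0.6528 ≈ 4947.0 kW (5 s.f.)

4947.0 kW


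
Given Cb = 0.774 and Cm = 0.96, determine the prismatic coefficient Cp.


Formula: Cp = Cb / Cm
Substituting: Cp = 0.774 / 0.96
Result: Cp ≈ 0.80625 (5 s.f.)

0.80625


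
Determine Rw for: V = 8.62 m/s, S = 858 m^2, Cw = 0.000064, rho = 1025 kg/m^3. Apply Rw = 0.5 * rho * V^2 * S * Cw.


Formula: Rw = 0.5 * rho * V^2 * S * Cw
Step 1 — V^2 = 8.62^2 = 74.3044
Step 2 — 0.5 * rho * V^2 = 0.5 * 1025 * 74.3044 = 38081.005
Step 3 — Rw = 38081.005 * 858 * 0.000064 ≈ 2091.1 N (5 s.f.)

2091.1 N


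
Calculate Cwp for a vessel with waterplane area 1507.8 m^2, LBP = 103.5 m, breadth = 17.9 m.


Formula: Cwp = Aw / (L * B)
Step 1 — L * B = 103.5 * 17.9 = 1852.65 m^2
Step 2 — Cwp = 1507.8 / 1852.65 ≈ 0.81386 (5 s.f.)

0.81386


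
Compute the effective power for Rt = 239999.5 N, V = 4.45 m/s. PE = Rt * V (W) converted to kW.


Formula: PE = Rt * V / 1000 (kW)
Step 1 — PE (W) = 239999.5 * 4.45 = 1067997.775 W
Step 2 — PE (kW) = 1067997.775 / 1000 ≈ 1068.0 kW (5 s.f.)

1068.0 kW


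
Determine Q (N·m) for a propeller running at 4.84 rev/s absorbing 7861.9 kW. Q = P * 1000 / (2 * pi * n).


Formula: Q = P_W / (2 * pi * n)
Step 1 — P_W = 7861.9 kW * 1000 = 7861900.0 W
Step 2 — 2 * pi * n = 2 * pi * 4.84 = 30.410617
Step 3 — Q = 7861900.0 / 30.410617 ≈ 258520 N·m (5 s.f.)

258520 N·m


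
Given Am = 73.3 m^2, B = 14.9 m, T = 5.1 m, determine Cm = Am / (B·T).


Formula: Cm = Am / (B * T)
Step 1 — B * T = 14.9 * 5.1 = 75.99 m^2
Step 2 — Cm = 73.3 / 75.99 ≈ 0.96460 (5 s.f.)

0.96460


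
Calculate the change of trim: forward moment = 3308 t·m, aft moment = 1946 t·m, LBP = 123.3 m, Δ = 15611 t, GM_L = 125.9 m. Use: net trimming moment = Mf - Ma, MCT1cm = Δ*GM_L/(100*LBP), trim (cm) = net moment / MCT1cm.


Formula: net trimming moment = Mf - Ma; MCT1cm = Δ*GM_L/(100*LBP); trim = net moment / MCT1cm
Step 1 — net trimming moment = 3308 - 1946 = 1362 t·m
Step 2 — MCT1cm = 15611 * 125.9 / (100 * 123.3) = 159.4019 t·m/cm
Step 3 — trim = 1362 / 159.4019 ≈ 8.5444 cm (5 s.f.)

8.5444 cm


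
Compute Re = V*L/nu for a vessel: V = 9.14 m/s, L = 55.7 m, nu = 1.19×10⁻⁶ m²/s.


Formula: Re = V * L / nu
Step 1 — V * L = 9.14 * 55.7 = 509.098 m^2/s
Step 2 — Re = 509.098 / 1.19e-6 = 4.28e+08

4.28e+08


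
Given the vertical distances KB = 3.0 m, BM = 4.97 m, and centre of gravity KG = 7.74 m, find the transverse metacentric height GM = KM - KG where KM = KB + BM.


Formula: GM = KB + BM - KG
Step 1 — KM = KB + BM = 3.0 + 4.97 = 7.97 m
Step 2 — GM = KM - KG = 7.97 - 7.74 = 0.23 m

0.23 m


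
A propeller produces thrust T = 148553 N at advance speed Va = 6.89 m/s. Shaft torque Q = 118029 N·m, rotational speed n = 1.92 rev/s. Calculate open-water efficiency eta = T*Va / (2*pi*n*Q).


Formula: eta = T * Va / (2 * pi * n * Q)
Step 1 — numerator = T * Va = 148553 * 6.89 = 1023530.17
Step 2 — 2 * pi * n = 2 * pi * 1.92 = 12.063716
Step 3 — denominator = 12.063716 * 118029 = 1423868.34
Step 4 — eta = 1023530.17 / 1423868.34 ≈ 0.71884 (5 s.f.)

0.71884


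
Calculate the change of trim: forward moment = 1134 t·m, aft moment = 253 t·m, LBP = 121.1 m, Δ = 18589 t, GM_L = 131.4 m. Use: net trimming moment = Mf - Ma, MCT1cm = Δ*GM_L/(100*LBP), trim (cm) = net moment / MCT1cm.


Formula: net trimming moment = Mf - Ma; MCT1cm = Δ*GM_L/(100*LBP); trim = net moment / MCT1cm
Step 1 — net trimming moment = 1134 - 253 = 881 t·m
Step 2 — MCT1cm = 18589 * 131.4 / (100 * 121.1) = 201.7006 t·m/cm
Step 3 — trim = 881 / 201.7006 ≈ 4.3679 cm (5 s.f.)

4.3679 cm


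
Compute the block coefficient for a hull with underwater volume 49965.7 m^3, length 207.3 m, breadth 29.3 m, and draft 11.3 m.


Formula: Cb = V / (L * B * T)
Step 1 — L * B * T = 207.3 * 29.3 * 11.3 = 68634.957 m^3
Step 2 — Cb = 49965.7 / 68634.957 ≈ 0.72799 (5 s.f.)

0.72799


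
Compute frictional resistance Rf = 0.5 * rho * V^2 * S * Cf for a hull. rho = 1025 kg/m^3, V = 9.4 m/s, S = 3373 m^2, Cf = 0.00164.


Formula: Rf = 0.5 * rho * V^2 * S * Cf
Step 1 — V^2 = 9.4^2 = 88.36
Step 2 — 0.5 * rho * V^2 = 0.5 * 1025 * 88.36 = 45284.5
Step 3 — Rf = 45284.5 * 3373 * 0.00164 ≈ 250500 N (5 s.f.)

250500 N


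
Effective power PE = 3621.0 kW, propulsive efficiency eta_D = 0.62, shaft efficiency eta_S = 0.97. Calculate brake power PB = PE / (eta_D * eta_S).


Formula: PB = PE / (eta_D * eta_S)
Step 1 — combined efficiency = eta_D * eta_S = 0.62 * 0.97 = 0.6014
Step 2 — PB = 3621.0 / 0.6014 ≈ 6021.0 kW (5 s.f.)

6021.0 kW


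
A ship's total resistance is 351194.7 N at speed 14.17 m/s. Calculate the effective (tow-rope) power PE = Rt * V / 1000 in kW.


Formula: PE = Rt * V / 1000 (kW)
Step 1 — PE (W) = 351194.7 * 14.17 = 4976428.899 W
Step 2 — PE (kW) = 4976428.899 / 1000 ≈ 4976.4 kW (5 s.f.)

4976.4 kW


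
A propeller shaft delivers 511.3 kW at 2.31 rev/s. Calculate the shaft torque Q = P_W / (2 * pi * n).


Formula: Q = P_W / (2 * pi * n)
Step 1 — P_W = 511.3 kW * 1000 = 511300.0 W
Step 2 — 2 * pi * n = 2 * pi * 2.31 = 14.514158
Step 3 — Q = 511300.0 / 14.514158 ≈ 35228 N·m (5 s.f.)

35228 N·m


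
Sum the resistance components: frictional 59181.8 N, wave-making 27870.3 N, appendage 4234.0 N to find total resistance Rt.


Formula: Rt = Rf + Rw + Ra
Substituting: Rt = 59181.8 + 27870.3 + 4234.0
Result: Rt = 91286.1 N

91286.1 N


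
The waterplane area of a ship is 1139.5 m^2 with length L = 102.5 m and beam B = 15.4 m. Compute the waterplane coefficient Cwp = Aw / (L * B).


Formula: Cwp = Aw / (L * B)
Step 1 — L * B = 102.5 * 15.4 = 1578.5 m^2
Step 2 — Cwp = 1139.5 / 1578.5 ≈ 0.72189 (5 s.f.)

0.72189


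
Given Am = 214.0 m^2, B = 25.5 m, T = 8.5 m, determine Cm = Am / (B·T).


Formula: Cm = Am / (B * T)
Step 1 — B * T = 25.5 * 8.5 = 216.75 m^2
Step 2 — Cm = 214.0 / 216.75 ≈ 0.98731 (5 s.f.)

0.98731


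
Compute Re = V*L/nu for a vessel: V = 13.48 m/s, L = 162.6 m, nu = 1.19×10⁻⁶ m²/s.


Formula: Re = V * L / nu
Step 1 — V * L = 13.48 * 162.6 = 2191.848 m^2/s
Step 2 — Re = 2191.848 / 1.19e-6 = 1.84e+09

1.84e+09


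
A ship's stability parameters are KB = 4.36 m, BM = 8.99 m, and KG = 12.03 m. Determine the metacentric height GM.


Formula: GM = KB + BM - KG
Step 1 — KM = KB + BM = 4.36 + 8.99 = 13.35 m
Step 2 — GM = KM - KG = 13.35 - 12.03 = 1.32 m

1.32 m


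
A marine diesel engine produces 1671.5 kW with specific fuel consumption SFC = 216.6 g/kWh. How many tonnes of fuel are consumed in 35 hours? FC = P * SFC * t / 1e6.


Formula: FC (tonnes) = P * SFC * t / 1,000,000
Step 1 — P * SFC * t = 1671.5 * 216.6 * 35 = 12671641.5 g
Step 2 — FC (tonnes) = 12671641.5 / 1,000,000 ≈ 12.672 tonnes (5 s.f.)

12.672 tonnes


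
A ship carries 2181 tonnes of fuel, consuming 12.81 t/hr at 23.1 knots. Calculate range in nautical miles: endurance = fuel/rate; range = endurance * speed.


Formula: endurance = fuel / rate; range = endurance * speed
Step 1 — endurance = 2181 / 12.81 = 170.2576 hours
Step 2 — range = 170.2576 * 23.1 ≈ 3933.0 nautical miles (5 s.f.)

3933.0 NM


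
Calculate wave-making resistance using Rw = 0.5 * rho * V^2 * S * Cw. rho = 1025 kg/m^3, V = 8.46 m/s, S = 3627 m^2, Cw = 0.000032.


Formula: Rw = 0.5 * rho * V^2 * S * Cw
Step 1 — V^2 = 8.46^2 = 71.5716
Step 2 — 0.5 * rho * V^2 = 0.5 * 1025 * 71.5716 = 36680.445
Step 3 — Rw = 36680.445 * 3627 * 0.000032 ≈ 4257.3 N (5 s.f.)

4257.3 N


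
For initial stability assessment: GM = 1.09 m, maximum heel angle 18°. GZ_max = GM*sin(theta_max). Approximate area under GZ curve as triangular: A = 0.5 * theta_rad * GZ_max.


Formula: GZ_max = GM * sin(theta); Area = 0.5 * theta_rad * GZ_max
Step 1 — GZ_max = 1.09 * sin(18°) = 1.09 * 0.309017 = 0.336829 m
Step 2 — theta_rad = 18 * pi/180 = 0.314159 rad
Step 3 — Area = 0.5 * 0.314159 * 0.336829 ≈ 0.052909 m·rad (5 s.f.)

0.052909 m·rad


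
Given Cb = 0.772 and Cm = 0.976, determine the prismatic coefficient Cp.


Formula: Cp = Cb / Cm
Substituting: Cp = 0.772 / 0.976
Result: Cp ≈ 0.79098 (5 s.f.)

0.79098


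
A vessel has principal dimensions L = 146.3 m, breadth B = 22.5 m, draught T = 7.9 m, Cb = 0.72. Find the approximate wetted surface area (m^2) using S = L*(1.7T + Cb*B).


Formula: S = 1.7*L*T + V/T with V = Cb*L*B*T, i.e. S = L * (1.7*T + Cb*B)
Step 1 — 1.7*T = 1.7 * 7.9 = 13.43 m
Step 2 — Cb*B = 0.72 * 22.5 = 16.2 m
Step 3 — 1.7*T + Cb*B = 13.43 + 16.2 = 29.63 m
Step 4 — S = 146.3 * 29.63 ≈ 4334.9 m^2 (5 s.f.)

4334.9 m^2


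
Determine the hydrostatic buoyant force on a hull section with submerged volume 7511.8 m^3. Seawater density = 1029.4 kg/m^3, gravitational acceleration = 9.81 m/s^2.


Formula: Fb = rho * g * V
Substituting: Fb = 1029.4 * 9.81 * 7511.8
Intermediate: 1029.4 * 9.81 = 10098.414
Result: Fb = 10098.414 * 7511.8 ≈ 75857000 N (5 s.f.)

75857000 N


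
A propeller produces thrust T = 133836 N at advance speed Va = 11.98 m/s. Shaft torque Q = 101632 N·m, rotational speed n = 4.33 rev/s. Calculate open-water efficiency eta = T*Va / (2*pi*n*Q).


Formula: eta = T * Va / (2 * pi * n * Q)
Step 1 — numerator = T * Va = 133836 * 11.98 = 1603355.28
Step 2 — 2 * pi * n = 2 * pi * 4.33 = 27.206192
Step 3 — denominator = 27.206192 * 101632 = 2765019.71
Step 4 — eta = 1603355.28 / 2765019.71 ≈ 0.57987 (5 s.f.)

0.57987


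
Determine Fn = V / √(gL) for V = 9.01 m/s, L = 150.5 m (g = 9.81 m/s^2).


Formula: Fn = V / sqrt(g * L)
Step 1 — g * L = 9.81 * 150.5 = 1476.405
Step 2 — sqrt(g * L) = sqrt(1476.405) = 38.424016
Step 3 — Fn = 9.01 / 38.424016 ≈ 0.23449 (5 s.f.)

0.23449


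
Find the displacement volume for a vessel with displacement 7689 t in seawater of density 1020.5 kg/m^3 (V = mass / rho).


Formula: V = mass / rho
Step 1 — convert tonnes to kg: 7689 t * 1000 = 7689000 kg
Step 2 — V = 7689000 / 1020.5 ≈ 7534.5 m^3 (5 s.f.)

7534.5 m^3


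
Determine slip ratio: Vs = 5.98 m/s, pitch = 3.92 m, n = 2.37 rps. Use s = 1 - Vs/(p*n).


Formula: s = 1 - Vs / (p * n)
Step 1 — p * n = 3.92 * 2.37 = 9.2904
Step 2 — Vs / (p*n) = 5.98 / 9.2904 = 0.643675 (6 d.p.)
Step 3 — s = 1 - 0.643675 = 0.356325

0.356325


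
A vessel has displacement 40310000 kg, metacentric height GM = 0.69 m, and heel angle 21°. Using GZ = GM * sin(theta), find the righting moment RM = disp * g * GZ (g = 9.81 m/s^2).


Formula: GZ = GM * sin(theta); RM = disp * g * GZ
Step 1 — GZ = 0.69 * sin(21°) = 0.69 * 0.358368 = 0.247274 m
Step 2 — RM = 40310000 * 9.81 * 0.247274 ≈ 97782000 N·m (5 s.f.)

97782000 N·m


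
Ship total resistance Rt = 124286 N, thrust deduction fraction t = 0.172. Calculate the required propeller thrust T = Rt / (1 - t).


Formula: T = Rt / (1 - t)
Step 1 — (1 - t) = 1 - 0.172 = 0.828
Step 2 — T = 124286 / 0.828 ≈ 150100 N (5 s.f.)

150100 N


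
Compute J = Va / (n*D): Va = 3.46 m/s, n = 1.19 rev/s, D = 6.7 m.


Formula: J = Va / (n * D)
Step 1 — n * D = 1.19 * 6.7 = 7.973
Step 2 — J = 3.46 / 7.973 ≈ 0.43396 (5 s.f.)

0.43396


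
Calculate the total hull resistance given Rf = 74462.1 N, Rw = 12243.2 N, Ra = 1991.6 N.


Formula: Rt = Rf + Rw + Ra
Substituting: Rt = 74462.1 + 12243.2 + 1991.6
Result: Rt = 88696.9 N

88696.9 N


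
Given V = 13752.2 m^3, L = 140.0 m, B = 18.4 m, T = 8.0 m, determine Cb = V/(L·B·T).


Formula: Cb = V / (L * B * T)
Step 1 — L * B * T = 140.0 * 18.4 * 8.0 = 20608.0 m^3
Step 2 — Cb = 13752.2 / 20608.0 ≈ 0.66732 (5 s.f.)

0.66732


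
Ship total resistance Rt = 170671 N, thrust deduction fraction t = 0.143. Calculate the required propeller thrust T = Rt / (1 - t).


Formula: T = Rt / (1 - t)
Step 1 — (1 - t) = 1 - 0.143 = 0.857
Step 2 — T = 170671 / 0.857 ≈ 199150 N (5 s.f.)

199150 N


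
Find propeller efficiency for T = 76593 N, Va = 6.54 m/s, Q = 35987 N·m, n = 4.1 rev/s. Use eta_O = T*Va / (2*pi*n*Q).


Formula: eta = T * Va / (2 * pi * n * Q)
Step 1 — numerator = T * Va = 76593 * 6.54 = 500918.22
Step 2 — 2 * pi * n = 2 * pi * 4.1 = 25.76106
Step 3 — denominator = 25.76106 * 35987 = 927063.27
Step 4 — eta = 500918.22 / 927063.27 ≈ 0.54033 (5 s.f.)

0.54033


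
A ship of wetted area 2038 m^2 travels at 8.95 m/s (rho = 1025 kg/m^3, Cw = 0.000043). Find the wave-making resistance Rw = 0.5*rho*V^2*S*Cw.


Formula: Rw = 0.5 * rho * V^2 * S * Cw
Step 1 — V^2 = 8.95^2 = 80.1025
Step 2 — 0.5 * rho * V^2 = 0.5 * 1025 * 80.1025 = 41052.53125
Step 3 — Rw = 41052.53125 * 2038 * 0.000043 ≈ 3597.6 N (5 s.f.)

3597.6 N


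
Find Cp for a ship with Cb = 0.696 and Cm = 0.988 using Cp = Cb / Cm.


Formula: Cp = Cb / Cm
Substituting: Cp = 0.696 / 0.988
Result: Cp ≈ 0.70445 (5 s.f.)

0.70445


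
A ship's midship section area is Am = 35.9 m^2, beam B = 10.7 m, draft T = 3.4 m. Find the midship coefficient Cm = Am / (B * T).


Formula: Cm = Am / (B * T)
Step 1 — B * T = 10.7 * 3.4 = 36.38 m^2
Step 2 — Cm = 35.9 / 36.38 ≈ 0.98681 (5 s.f.)

0.98681


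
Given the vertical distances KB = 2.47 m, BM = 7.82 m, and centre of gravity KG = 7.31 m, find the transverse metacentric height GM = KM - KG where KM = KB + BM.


Formula: GM = KB + BM - KG
Step 1 — KM = KB + BM = 2.47 + 7.82 = 10.29 m
Step 2 — GM = KM - KG = 10.29 - 7.31 = 2.98 m

2.98 m


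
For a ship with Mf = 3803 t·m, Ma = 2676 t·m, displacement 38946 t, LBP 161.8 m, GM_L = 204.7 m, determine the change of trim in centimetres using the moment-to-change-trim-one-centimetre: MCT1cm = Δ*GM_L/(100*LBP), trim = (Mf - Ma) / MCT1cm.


Formula: net trimming moment = Mf - Ma; MCT1cm = Δ*GM_L/(100*LBP); trim = net moment / MCT1cm
Step 1 — net trimming moment = 3803 - 2676 = 1127 t·m
Step 2 — MCT1cm = 38946 * 204.7 / (100 * 161.8) = 492.7223 t·m/cm
Step 3 — trim = 1127 / 492.7223 ≈ 2.2873 cm (5 s.f.)

2.2873 cm


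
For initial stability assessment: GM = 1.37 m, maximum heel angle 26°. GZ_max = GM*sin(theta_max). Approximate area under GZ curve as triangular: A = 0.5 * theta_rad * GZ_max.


Formula: GZ_max = GM * sin(theta); Area = 0.5 * theta_rad * GZ_max
Step 1 — GZ_max = 1.37 * sin(26°) = 1.37 * 0.438371 = 0.600568 m
Step 2 — theta_rad = 26 * pi/180 = 0.453786 rad
Step 3 — Area = 0.5 * 0.453786 * 0.600568 ≈ 0.13626 m·rad (5 s.f.)

0.13626 m·rad


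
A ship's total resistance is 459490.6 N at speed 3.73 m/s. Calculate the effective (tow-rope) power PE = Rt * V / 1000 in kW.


Formula: PE = Rt * V / 1000 (kW)
Step 1 — PE (W) = 459490.6 * 3.73 = 1713899.938 W
Step 2 — PE (kW) = 1713899.938 / 1000 ≈ 1713.9 kW (5 s.f.)

1713.9 kW


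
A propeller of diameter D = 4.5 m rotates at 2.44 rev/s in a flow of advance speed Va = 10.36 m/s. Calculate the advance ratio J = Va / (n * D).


Formula: J = Va / (n * D)
Step 1 — n * D = 2.44 * 4.5 = 10.98
Step 2 — J = 10.36 / 10.98 ≈ 0.94353 (5 s.f.)

0.94353


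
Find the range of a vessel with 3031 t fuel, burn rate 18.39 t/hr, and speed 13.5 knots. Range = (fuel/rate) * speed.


Formula: endurance = fuel / rate; range = endurance * speed
Step 1 — endurance = 3031 / 18.39 = 164.8178 hours
Step 2 — range = 164.8178 * 13.5 ≈ 2225.0 nautical miles (5 s.f.)

2225.0 NM


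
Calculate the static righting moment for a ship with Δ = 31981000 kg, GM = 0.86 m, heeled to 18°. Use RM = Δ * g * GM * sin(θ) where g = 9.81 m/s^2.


Formula: GZ = GM * sin(theta); RM = disp * g * GZ
Step 1 — GZ = 0.86 * sin(18°) = 0.86 * 0.309017 = 0.265755 m
Step 2 — RM = 31981000 * 9.81 * 0.265755 ≈ 83376000 N·m (5 s.f.)

83376000 N·m


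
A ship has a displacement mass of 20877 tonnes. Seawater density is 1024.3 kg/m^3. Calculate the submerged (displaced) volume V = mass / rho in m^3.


Formula: V = mass / rho
Step 1 — convert tonnes to kg: 20877 t * 1000 = 20877000 kg
Step 2 — V = 20877000 / 1024.3 ≈ 20382 m^3 (5 s.f.)

20382 m^3


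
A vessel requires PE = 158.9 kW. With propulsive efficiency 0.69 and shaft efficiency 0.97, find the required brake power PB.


Formula: PB = PE / (eta_D * eta_S)
Step 1 — combined efficiency = eta_D * eta_S = 0.69 * 0.97 = 0.6693
Step 2 — PB = 158.9 / 0.6693 ≈ 237.41 kW (5 s.f.)

237.41 kW


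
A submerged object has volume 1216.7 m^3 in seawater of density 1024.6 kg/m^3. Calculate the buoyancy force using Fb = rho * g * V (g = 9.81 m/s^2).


Formula: Fb = rho * g * V
Substituting: Fb = 1024.6 * 9.81 * 1216.7
Intermediate: 1024.6 * 9.81 = 10051.326
Result: Fb = 10051.326 * 1216.7 ≈ 12229000 N (5 s.f.)

12229000 N


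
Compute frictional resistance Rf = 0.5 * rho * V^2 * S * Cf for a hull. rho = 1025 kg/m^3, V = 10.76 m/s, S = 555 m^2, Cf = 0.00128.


Formula: Rf = 0.5 * rho * V^2 * S * Cf
Step 1 — V^2 = 10.76^2 = 115.7776
Step 2 — 0.5 * rho * V^2 = 0.5 * 1025 * 115.7776 = 59336.02
Step 3 — Rf = 59336.02 * 555 * 0.00128 ≈ 42152 N (5 s.f.)

42152 N


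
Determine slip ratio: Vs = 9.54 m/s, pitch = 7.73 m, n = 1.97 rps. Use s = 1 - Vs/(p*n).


Formula: s = 1 - Vs / (p * n)
Step 1 — p * n = 7.73 * 1.97 = 15.2281
Step 2 — Vs / (p*n) = 9.54 / 15.2281 = 0.626473 (6 d.p.)
Step 3 — s = 1 - 0.626473 = 0.373527

0.373527


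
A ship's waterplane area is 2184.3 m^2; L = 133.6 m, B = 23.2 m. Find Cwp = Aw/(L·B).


Formula: Cwp = Aw / (L * B)
Step 1 — L * B = 133.6 * 23.2 = 3099.52 m^2
Step 2 — Cwp = 2184.3 / 3099.52 ≈ 0.70472 (5 s.f.)

0.70472


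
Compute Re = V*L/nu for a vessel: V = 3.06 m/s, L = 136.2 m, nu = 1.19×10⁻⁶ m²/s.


Formula: Re = V * L / nu
Step 1 — V * L = 3.06 * 136.2 = 416.772 m^2/s
Step 2 — Re = 416.772 / 1.19e-6 = 3.50e+08

3.50e+08


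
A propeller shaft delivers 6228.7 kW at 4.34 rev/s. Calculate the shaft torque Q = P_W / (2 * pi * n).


Formula: Q = P_W / (2 * pi * n)
Step 1 — P_W = 6228.7 kW * 1000 = 6228700.0 W
Step 2 — 2 * pi * n = 2 * pi * 4.34 = 27.269024
Step 3 — Q = 6228700.0 / 27.269024 ≈ 228420 N·m (5 s.f.)

228420 N·m


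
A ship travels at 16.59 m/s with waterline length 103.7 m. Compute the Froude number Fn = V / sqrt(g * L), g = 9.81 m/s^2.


Formula: Fn = V / sqrt(g * L)
Step 1 — g * L = 9.81 * 103.7 = 1017.297
Step 2 — sqrt(g * L) = sqrt(1017.297) = 31.895094
Step 3 — Fn = 16.59 / 31.895094 ≈ 0.52014 (5 s.f.)

0.52014


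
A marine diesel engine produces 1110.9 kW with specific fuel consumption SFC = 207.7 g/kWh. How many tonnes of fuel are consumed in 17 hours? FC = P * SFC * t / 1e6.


Formula: FC (tonnes) = P * SFC * t / 1,000,000
Step 1 — P * SFC * t = 1110.9 * 207.7 * 17 = 3922476.81 g
Step 2 — FC (tonnes) = 3922476.81 / 1,000,000 ≈ 3.9225 tonnes (5 s.f.)

3.9225 tonnes


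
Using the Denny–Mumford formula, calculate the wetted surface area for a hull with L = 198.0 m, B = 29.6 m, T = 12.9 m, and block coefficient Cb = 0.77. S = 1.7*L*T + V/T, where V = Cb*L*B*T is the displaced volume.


Formula: S = 1.7*L*T + V/T with V = Cb*L*B*T, i.e. S = L * (1.7*T + Cb*B)
Step 1 — 1.7*T = 1.7 * 12.9 = 21.93 m
Step 2 — Cb*B = 0.77 * 29.6 = 22.792 m
Step 3 — 1.7*T + Cb*B = 21.93 + 22.792 = 44.722 m
Step 4 — S = 198.0 * 44.722 ≈ 8855.0 m^2 (5 s.f.)

8855.0 m^2


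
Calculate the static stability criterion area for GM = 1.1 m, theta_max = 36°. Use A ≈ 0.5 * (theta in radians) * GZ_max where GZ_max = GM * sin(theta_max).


Formula: GZ_max = GM * sin(theta); Area = 0.5 * theta_rad * GZ_max
Step 1 — GZ_max = 1.1 * sin(36°) = 1.1 * 0.587785 = 0.646564 m
Step 2 — theta_rad = 36 * pi/180 = 0.628319 rad
Step 3 — Area = 0.5 * 0.628319 * 0.646564 ≈ 0.20312 m·rad (5 s.f.)

0.20312 m·rad


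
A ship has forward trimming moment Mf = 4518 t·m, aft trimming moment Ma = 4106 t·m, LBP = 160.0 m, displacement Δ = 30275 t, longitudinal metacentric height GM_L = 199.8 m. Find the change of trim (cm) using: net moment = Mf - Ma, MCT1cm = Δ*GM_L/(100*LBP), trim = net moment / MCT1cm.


Formula: net trimming moment = Mf - Ma; MCT1cm = Δ*GM_L/(100*LBP); trim = net moment / MCT1cm
Step 1 — net trimming moment = 4518 - 4106 = 412 t·m
Step 2 — MCT1cm = 30275 * 199.8 / (100 * 160.0) = 378.0591 t·m/cm
Step 3 — trim = 412 / 378.0591 ≈ 1.0898 cm (5 s.f.)

1.0898 cm


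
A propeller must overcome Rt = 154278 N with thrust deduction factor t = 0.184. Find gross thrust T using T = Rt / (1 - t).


Formula: T = Rt / (1 - t)
Step 1 — (1 - t) = 1 - 0.184 = 0.816
Step 2 — T = 154278 / 0.816 ≈ 189070 N (5 s.f.)

189070 N


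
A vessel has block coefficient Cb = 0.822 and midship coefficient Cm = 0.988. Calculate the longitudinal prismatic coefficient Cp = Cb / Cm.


Formula: Cp = Cb / Cm
Substituting: Cp = 0.822 / 0.988
Result: Cp ≈ 0.83198 (5 s.f.)

0.83198


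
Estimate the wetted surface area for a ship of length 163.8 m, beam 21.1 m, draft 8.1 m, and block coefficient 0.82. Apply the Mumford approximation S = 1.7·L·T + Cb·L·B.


Formula: S = 1.7*L*T + V/T with V = Cb*L*B*T, i.e. S = L * (1.7*T + Cb*B)
Step 1 — 1.7*T = 1.7 * 8.1 = 13.77 m
Step 2 — Cb*B = 0.82 * 21.1 = 17.302 m
Step 3 — 1.7*T + Cb*B = 13.77 + 17.302 = 31.072 m
Step 4 — S = 163.8 * 31.072 ≈ 5089.6 m^2 (5 s.f.)

5089.6 m^2


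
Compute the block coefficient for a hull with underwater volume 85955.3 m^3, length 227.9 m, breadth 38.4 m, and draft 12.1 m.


Formula: Cb = V / (L * B * T)
Step 1 — L * B * T = 227.9 * 38.4 * 12.1 = 105891.456 m^3
Step 2 — Cb = 85955.3 / 105891.456 ≈ 0.81173 (5 s.f.)

0.81173


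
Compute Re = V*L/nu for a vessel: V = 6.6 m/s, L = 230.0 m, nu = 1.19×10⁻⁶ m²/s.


Formula: Re = V * L / nu
Step 1 — V * L = 6.6 * 230.0 = 1518.0 m^2/s
Step 2 — Re = 1518.0 / 1.19e-6 = 1.28e+09

1.28e+09


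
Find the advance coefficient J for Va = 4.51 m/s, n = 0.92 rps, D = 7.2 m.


Formula: J = Va / (n * D)
Step 1 — n * D = 0.92 * 7.2 = 6.624
Step 2 — J = 4.51 / 6.624 ≈ 0.68086 (5 s.f.)

0.68086


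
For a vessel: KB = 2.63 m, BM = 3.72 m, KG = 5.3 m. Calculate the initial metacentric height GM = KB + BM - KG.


Formula: GM = KB + BM - KG
Step 1 — KM = KB + BM = 2.63 + 3.72 = 6.35 m
Step 2 — GM = KM - KG = 6.35 - 5.3 = 1.05 m

1.05 m


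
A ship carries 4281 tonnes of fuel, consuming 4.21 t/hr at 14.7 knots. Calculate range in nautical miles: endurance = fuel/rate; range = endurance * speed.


Formula: endurance = fuel / rate; range = endurance * speed
Step 1 — endurance = 4281 / 4.21 = 1016.8646 hours
Step 2 — range = 1016.8646 * 14.7 ≈ 14948 nautical miles (5 s.f.)

14948 NM


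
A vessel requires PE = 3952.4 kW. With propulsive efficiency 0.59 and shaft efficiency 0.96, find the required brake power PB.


Formula: PB = PE / (eta_D * eta_S)
Step 1 — combined efficiency = eta_D * eta_S = 0.59 * 0.96 = 0.5664
Step 2 — PB = 3952.4 / 0.5664 ≈ 6978.1 kW (5 s.f.)

6978.1 kW


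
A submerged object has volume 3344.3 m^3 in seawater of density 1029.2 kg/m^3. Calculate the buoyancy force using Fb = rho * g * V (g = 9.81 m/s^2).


Formula: Fb = rho * g * V
Substituting: Fb = 1029.2 * 9.81 * 3344.3
Intermediate: 1029.2 * 9.81 = 10096.452
Result: Fb = 10096.452 * 3344.3 ≈ 33766000 N (5 s.f.)

33766000 N


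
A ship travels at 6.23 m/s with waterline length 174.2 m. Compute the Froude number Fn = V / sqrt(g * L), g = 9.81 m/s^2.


Formula: Fn = V / sqrt(g * L)
Step 1 — g * L = 9.81 * 174.2 = 1708.902
Step 2 — sqrt(g * L) = sqrt(1708.902) = 41.338868
Step 3 — Fn = 6.23 / 41.338868 ≈ 0.15071 (5 s.f.)

0.15071


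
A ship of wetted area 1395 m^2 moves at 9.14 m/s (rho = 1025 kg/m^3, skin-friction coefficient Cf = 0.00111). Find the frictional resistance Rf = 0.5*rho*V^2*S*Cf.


Formula: Rf = 0.5 * rho * V^2 * S * Cf
Step 1 — V^2 = 9.14^2 = 83.5396
Step 2 — 0.5 * rho * V^2 = 0.5 * 1025 * 83.5396 = 42814.045
Step 3 — Rf = 42814.045 * 1395 * 0.00111 ≈ 66295 N (5 s.f.)

66295 N


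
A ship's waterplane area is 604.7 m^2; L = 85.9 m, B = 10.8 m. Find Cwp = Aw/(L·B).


Formula: Cwp = Aw / (L * B)
Step 1 — L * B = 85.9 * 10.8 = 927.72 m^2
Step 2 — Cwp = 604.7 / 927.72 ≈ 0.65181 (5 s.f.)

0.65181


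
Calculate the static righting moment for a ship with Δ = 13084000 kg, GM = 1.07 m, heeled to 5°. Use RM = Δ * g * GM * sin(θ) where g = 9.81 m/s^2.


Formula: GZ = GM * sin(theta); RM = disp * g * GZ
Step 1 — GZ = 1.07 * sin(5°) = 1.07 * 0.087156 = 0.093257 m
Step 2 — RM = 13084000 * 9.81 * 0.093257 ≈ 11970000 N·m (5 s.f.)

11970000 N·m


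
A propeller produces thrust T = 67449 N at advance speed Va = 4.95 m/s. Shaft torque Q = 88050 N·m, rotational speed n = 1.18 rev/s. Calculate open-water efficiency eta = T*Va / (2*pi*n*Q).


Formula: eta = T * Va / (2 * pi * n * Q)
Step 1 — numerator = T * Va = 67449 * 4.95 = 333872.55
Step 2 — 2 * pi * n = 2 * pi * 1.18 = 7.414159
Step 3 — denominator = 7.414159 * 88050 = 652816.7
Step 4 — eta = 333872.55 / 652816.7 ≈ 0.51143 (5 s.f.)

0.51143


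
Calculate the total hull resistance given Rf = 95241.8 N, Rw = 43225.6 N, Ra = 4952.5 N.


Formula: Rt = Rf + Rw + Ra
Substituting: Rt = 95241.8 + 43225.6 + 4952.5
Result: Rt = 143419.9 N

143419.9 N


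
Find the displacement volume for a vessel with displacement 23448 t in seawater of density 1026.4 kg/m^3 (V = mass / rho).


Formula: V = mass / rho
Step 1 — convert tonnes to kg: 23448 t * 1000 = 23448000 kg
Step 2 — V = 23448000 / 1026.4 ≈ 22845 m^3 (5 s.f.)

22845 m^3


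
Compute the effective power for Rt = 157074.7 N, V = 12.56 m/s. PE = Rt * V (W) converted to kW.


Formula: PE = Rt * V / 1000 (kW)
Step 1 — PE (W) = 157074.7 * 12.56 = 1972858.232 W
Step 2 — PE (kW) = 1972858.232 / 1000 ≈ 1972.9 kW (5 s.f.)

1972.9 kW


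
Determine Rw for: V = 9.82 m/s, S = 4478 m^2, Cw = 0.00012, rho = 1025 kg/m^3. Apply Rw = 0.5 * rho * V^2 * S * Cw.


Formula: Rw = 0.5 * rho * V^2 * S * Cw
Step 1 — V^2 = 9.82^2 = 96.4324
Step 2 — 0.5 * rho * V^2 = 0.5 * 1025 * 96.4324 = 49421.605
Step 3 — Rw = 49421.605 * 4478 * 0.00012 ≈ 26557 N (5 s.f.)

26557 N


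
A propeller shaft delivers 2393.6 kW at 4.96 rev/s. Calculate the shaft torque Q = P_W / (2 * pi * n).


Formula: Q = P_W / (2 * pi * n)
Step 1 — P_W = 2393.6 kW * 1000 = 2393600.0 W
Step 2 — 2 * pi * n = 2 * pi * 4.96 = 31.164599
Step 3 — Q = 2393600.0 / 31.164599 ≈ 76805 N·m (5 s.f.)

76805 N·m


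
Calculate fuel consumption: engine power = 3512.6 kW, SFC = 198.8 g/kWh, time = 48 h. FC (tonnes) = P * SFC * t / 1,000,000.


Formula: FC (tonnes) = P * SFC * t / 1,000,000
Step 1 — P * SFC * t = 3512.6 * 198.8 * 48 = 33518634.24 g
Step 2 — FC (tonnes) = 33518634.24 / 1,000,000 ≈ 33.519 tonnes (5 s.f.)

33.519 tonnes


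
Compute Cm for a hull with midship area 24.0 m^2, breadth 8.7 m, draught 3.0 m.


Formula: Cm = Am / (B * T)
Step 1 — B * T = 8.7 * 3.0 = 26.1 m^2
Step 2 — Cm = 24.0 / 26.1 ≈ 0.91954 (5 s.f.)

0.91954


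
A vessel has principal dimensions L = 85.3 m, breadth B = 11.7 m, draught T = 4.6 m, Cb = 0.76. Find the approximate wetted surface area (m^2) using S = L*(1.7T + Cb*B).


Formula: S = 1.7*L*T + V/T with V = Cb*L*B*T, i.e. S = L * (1.7*T + Cb*B)
Step 1 — 1.7*T = 1.7 * 4.6 = 7.82 m
Step 2 — Cb*B = 0.76 * 11.7 = 8.892 m
Step 3 — 1.7*T + Cb*B = 7.82 + 8.892 = 16.712 m
Step 4 — S = 85.3 * 16.712 ≈ 1425.5 m^2 (5 s.f.)

1425.5 m^2


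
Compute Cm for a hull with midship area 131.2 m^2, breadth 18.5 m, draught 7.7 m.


Formula: Cm = Am / (B * T)
Step 1 — B * T = 18.5 * 7.7 = 142.45 m^2
Step 2 — Cm = 131.2 / 142.45 ≈ 0.92102 (5 s.f.)

0.92102


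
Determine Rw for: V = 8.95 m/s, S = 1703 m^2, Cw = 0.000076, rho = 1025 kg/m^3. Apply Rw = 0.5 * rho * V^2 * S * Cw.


Formula: Rw = 0.5 * rho * V^2 * S * Cw
Step 1 — V^2 = 8.95^2 = 80.1025
Step 2 — 0.5 * rho * V^2 = 0.5 * 1025 * 80.1025 = 41052.53125
Step 3 — Rw = 41052.53125 * 1703 * 0.000076 ≈ 5313.3 N (5 s.f.)

5313.3 N


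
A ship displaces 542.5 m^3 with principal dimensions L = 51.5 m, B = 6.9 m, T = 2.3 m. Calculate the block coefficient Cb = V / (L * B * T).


Formula: Cb = V / (L * B * T)
Step 1 — L * B * T = 51.5 * 6.9 * 2.3 = 817.305 m^3
Step 2 — Cb = 542.5 / 817.305 ≈ 0.66377 (5 s.f.)

0.66377


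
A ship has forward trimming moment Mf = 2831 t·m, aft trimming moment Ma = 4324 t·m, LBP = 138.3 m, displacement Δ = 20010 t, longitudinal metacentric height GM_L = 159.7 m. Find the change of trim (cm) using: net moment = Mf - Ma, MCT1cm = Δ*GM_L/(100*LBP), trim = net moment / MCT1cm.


Formula: net trimming moment = Mf - Ma; MCT1cm = Δ*GM_L/(100*LBP); trim = net moment / MCT1cm
Step 1 — net trimming moment = 2831 - 4324 = -1493 t·m
Step 2 — MCT1cm = 20010 * 159.7 / (100 * 138.3) = 231.0627 t·m/cm
Step 3 — trim = -1493 / 231.0627 ≈ -6.4614 cm (5 s.f.)

-6.4614 cm


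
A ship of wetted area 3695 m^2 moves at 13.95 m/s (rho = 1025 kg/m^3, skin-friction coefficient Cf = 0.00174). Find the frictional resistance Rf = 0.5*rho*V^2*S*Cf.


Formula: Rf = 0.5 * rho * V^2 * S * Cf
Step 1 — V^2 = 13.95^2 = 194.6025
Step 2 — 0.5 * rho * V^2 = 0.5 * 1025 * 194.6025 = 99733.78125
Step 3 — Rf = 99733.78125 * 3695 * 0.00174 ≈ 641220 N (5 s.f.)

641220 N


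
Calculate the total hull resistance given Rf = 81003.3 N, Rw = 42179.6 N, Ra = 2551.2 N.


Formula: Rt = Rf + Rw + Ra
Substituting: Rt = 81003.3 + 42179.6 + 2551.2
Result: Rt = 125734.1 N

125734.1 N


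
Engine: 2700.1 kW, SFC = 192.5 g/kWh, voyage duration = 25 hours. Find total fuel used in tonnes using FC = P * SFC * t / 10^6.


Formula: FC (tonnes) = P * SFC * t / 1,000,000
Step 1 — P * SFC * t = 2700.1 * 192.5 * 25 = 12994231.25 g
Step 2 — FC (tonnes) = 12994231.25 / 1,000,000 ≈ 12.994 tonnes (5 s.f.)

12.994 tonnes


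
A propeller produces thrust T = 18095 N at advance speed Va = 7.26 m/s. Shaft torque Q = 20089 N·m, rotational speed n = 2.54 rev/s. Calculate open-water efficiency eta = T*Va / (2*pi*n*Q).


Formula: eta = T * Va / (2 * pi * n * Q)
Step 1 — numerator = T * Va = 18095 * 7.26 = 131369.7
Step 2 — 2 * pi * n = 2 * pi * 2.54 = 15.959291
Step 3 — denominator = 15.959291 * 20089 = 320606.2
Step 4 — eta = 131369.7 / 320606.2 ≈ 0.40975 (5 s.f.)

0.40975


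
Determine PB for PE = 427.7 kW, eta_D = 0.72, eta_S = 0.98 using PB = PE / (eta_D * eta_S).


Formula: PB = PE / (eta_D * eta_S)
Step 1 — combined efficiency = eta_D * eta_S = 0.72 * 0.98 = 0.7056
Step 2 — PB = 427.7 / 0.7056 ≈ 606.15 kW (5 s.f.)

606.15 kW


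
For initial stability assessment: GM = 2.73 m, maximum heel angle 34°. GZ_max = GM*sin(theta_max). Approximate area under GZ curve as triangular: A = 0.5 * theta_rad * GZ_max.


Formula: GZ_max = GM * sin(theta); Area = 0.5 * theta_rad * GZ_max
Step 1 — GZ_max = 2.73 * sin(34°) = 2.73 * 0.559193 = 1.526597 m
Step 2 — theta_rad = 34 * pi/180 = 0.593412 rad
Step 3 — Area = 0.5 * 0.593412 * 1.526597 ≈ 0.45295 m·rad (5 s.f.)

0.45295 m·rad


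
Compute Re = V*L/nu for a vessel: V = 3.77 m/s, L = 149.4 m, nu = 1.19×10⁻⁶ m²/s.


Formula: Re = V * L / nu
Step 1 — V * L = 3.77 * 149.4 = 563.238 m^2/s
Step 2 — Re = 563.238 / 1.19e-6 = 4.73e+08

4.73e+08


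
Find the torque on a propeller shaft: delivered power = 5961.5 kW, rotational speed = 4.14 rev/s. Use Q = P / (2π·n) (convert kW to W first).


Formula: Q = P_W / (2 * pi * n)
Step 1 — P_W = 5961.5 kW * 1000 = 5961500.0 W
Step 2 — 2 * pi * n = 2 * pi * 4.14 = 26.012387
Step 3 — Q = 5961500.0 / 26.012387 ≈ 229180 N·m (5 s.f.)

229180 N·m


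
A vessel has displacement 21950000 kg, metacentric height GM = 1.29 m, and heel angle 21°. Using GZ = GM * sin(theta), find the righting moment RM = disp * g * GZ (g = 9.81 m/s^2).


Formula: GZ = GM * sin(theta); RM = disp * g * GZ
Step 1 — GZ = 1.29 * sin(21°) = 1.29 * 0.358368 = 0.462295 m
Step 2 — RM = 21950000 * 9.81 * 0.462295 ≈ 99546000 N·m (5 s.f.)

99546000 N·m


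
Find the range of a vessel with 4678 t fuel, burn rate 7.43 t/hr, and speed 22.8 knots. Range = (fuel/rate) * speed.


Formula: endurance = fuel / rate; range = endurance * speed
Step 1 — endurance = 4678 / 7.43 = 629.6097 hours
Step 2 — range = 629.6097 * 22.8 ≈ 14355 nautical miles (5 s.f.)

14355 NM


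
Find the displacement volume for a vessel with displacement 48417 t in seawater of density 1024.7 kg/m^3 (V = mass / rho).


Formula: V = mass / rho
Step 1 — convert tonnes to kg: 48417 t * 1000 = 48417000 kg
Step 2 — V = 48417000 / 1024.7 ≈ 47250 m^3 (5 s.f.)

47250 m^3


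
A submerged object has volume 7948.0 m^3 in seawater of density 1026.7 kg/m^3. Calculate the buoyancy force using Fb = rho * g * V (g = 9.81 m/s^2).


Formula: Fb = rho * g * V
Substituting: Fb = 1026.7 * 9.81 * 7948.0
Intermediate: 1026.7 * 9.81 = 10071.927
Result: Fb = 10071.927 * 7948.0 ≈ 80052000 N (5 s.f.)

80052000 N


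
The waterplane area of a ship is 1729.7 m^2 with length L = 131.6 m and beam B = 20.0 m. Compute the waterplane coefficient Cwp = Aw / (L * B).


Formula: Cwp = Aw / (L * B)
Step 1 — L * B = 131.6 * 20.0 = 2632.0 m^2
Step 2 — Cwp = 1729.7 / 2632.0 ≈ 0.65718 (5 s.f.)

0.65718


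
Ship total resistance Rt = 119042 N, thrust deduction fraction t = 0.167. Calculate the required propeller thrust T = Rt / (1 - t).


Formula: T = Rt / (1 - t)
Step 1 — (1 - t) = 1 - 0.167 = 0.833
Step 2 — T = 119042 / 0.833 ≈ 142910 N (5 s.f.)

142910 N


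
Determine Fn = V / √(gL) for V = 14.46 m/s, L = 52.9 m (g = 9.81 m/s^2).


Formula: Fn = V / sqrt(g * L)
Step 1 — g * L = 9.81 * 52.9 = 518.949
Step 2 — sqrt(g * L) = sqrt(518.949) = 22.780452
Step 3 — Fn = 14.46 / 22.780452 ≈ 0.63475 (5 s.f.)

0.63475


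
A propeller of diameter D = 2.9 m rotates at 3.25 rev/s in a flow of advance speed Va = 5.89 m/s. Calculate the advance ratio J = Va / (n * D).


Formula: J = Va / (n * D)
Step 1 — n * D = 3.25 * 2.9 = 9.425
Step 2 — J = 5.89 / 9.425 ≈ 0.62493 (5 s.f.)

0.62493


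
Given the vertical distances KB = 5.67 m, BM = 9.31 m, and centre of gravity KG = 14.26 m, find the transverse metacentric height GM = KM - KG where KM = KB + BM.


Formula: GM = KB + BM - KG
Step 1 — KM = KB + BM = 5.67 + 9.31 = 14.98 m
Step 2 — GM = KM - KG = 14.98 - 14.26 = 0.72 m

0.72 m


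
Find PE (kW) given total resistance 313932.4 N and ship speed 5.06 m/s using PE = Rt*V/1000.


Formula: PE = Rt * V / 1000 (kW)
Step 1 — PE (W) = 313932.4 * 5.06 = 1588497.944 W
Step 2 — PE (kW) = 1588497.944 / 1000 ≈ 1588.5 kW (5 s.f.)

1588.5 kW


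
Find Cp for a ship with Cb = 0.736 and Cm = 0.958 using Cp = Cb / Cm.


Formula: Cp = Cb / Cm
Substituting: Cp = 0.736 / 0.958
Result: Cp ≈ 0.76827 (5 s.f.)

0.76827


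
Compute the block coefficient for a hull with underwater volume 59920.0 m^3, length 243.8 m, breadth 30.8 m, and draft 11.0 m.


Formula: Cb = V / (L * B * T)
Step 1 — L * B * T = 243.8 * 30.8 * 11.0 = 82599.44 m^3
Step 2 — Cb = 59920.0 / 82599.44 ≈ 0.72543 (5 s.f.)

0.72543


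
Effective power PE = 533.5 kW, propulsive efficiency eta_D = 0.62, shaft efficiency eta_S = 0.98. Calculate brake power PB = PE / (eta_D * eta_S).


Formula: PB = PE / (eta_D * eta_S)
Step 1 — combined efficiency = eta_D * eta_S = 0.62 * 0.98 = 0.6076
Step 2 — PB = 533.5 / 0.6076 ≈ 878.04 kW (5 s.f.)

878.04 kW


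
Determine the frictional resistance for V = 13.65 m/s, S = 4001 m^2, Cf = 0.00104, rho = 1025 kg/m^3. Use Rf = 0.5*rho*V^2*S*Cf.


Formula: Rf = 0.5 * rho * V^2 * S * Cf
Step 1 — V^2 = 13.65^2 = 186.3225
Step 2 — 0.5 * rho * V^2 = 0.5 * 1025 * 186.3225 = 95490.28125
Step 3 — Rf = 95490.28125 * 4001 * 0.00104 ≈ 397340 N (5 s.f.)

397340 N


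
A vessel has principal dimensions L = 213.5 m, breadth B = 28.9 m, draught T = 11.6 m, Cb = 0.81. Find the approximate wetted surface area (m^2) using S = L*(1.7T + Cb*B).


Formula: S = 1.7*L*T + V/T with V = Cb*L*B*T, i.e. S = L * (1.7*T + Cb*B)
Step 1 — 1.7*T = 1.7 * 11.6 = 19.72 m
Step 2 — Cb*B = 0.81 * 28.9 = 23.409 m
Step 3 — 1.7*T + Cb*B = 19.72 + 23.409 = 43.129 m
Step 4 — S = 213.5 * 43.129 ≈ 9208.0 m^2 (5 s.f.)

9208.0 m^2


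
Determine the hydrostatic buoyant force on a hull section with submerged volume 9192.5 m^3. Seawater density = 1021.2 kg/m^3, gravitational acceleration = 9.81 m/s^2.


Formula: Fb = rho * g * V
Substituting: Fb = 1021.2 * 9.81 * 9192.5
Intermediate: 1021.2 * 9.81 = 10017.972
Result: Fb = 10017.972 * 9192.5 ≈ 92090000 N (5 s.f.)

92090000 N


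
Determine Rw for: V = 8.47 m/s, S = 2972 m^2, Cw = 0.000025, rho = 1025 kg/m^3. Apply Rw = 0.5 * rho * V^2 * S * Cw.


Formula: Rw = 0.5 * rho * V^2 * S * Cw
Step 1 — V^2 = 8.47^2 = 71.7409
Step 2 — 0.5 * rho * V^2 = 0.5 * 1025 * 71.7409 = 36767.21125
Step 3 — Rw = 36767.21125 * 2972 * 0.000025 ≈ 2731.8 N (5 s.f.)

2731.8 N


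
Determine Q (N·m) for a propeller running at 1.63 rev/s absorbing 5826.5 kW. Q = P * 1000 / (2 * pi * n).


Formula: Q = P_W / (2 * pi * n)
Step 1 — P_W = 5826.5 kW * 1000 = 5826500.0 W
Step 2 — 2 * pi * n = 2 * pi * 1.63 = 10.241592
Step 3 — Q = 5826500.0 / 10.241592 ≈ 568910 N·m (5 s.f.)

568910 N·m


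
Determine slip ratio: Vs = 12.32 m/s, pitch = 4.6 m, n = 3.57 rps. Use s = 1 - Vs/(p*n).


Formula: s = 1 - Vs / (p * n)
Step 1 — p * n = 4.6 * 3.57 = 16.422
Step 2 — Vs / (p*n) = 12.32 / 16.422 = 0.750213 (6 d.p.)
Step 3 — s = 1 - 0.750213 = 0.249787

0.249787
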